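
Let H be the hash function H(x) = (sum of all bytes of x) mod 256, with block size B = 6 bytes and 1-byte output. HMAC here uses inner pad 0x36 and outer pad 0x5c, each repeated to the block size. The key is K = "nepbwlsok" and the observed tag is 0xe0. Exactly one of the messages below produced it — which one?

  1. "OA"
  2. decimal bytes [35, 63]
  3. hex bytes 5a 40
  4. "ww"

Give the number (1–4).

Key "nepbwlsok" = 6e 65 70 62 77 6c 73 6f 6b is 9 bytes > B = 6, so hash it first: H(key) = d5, then zero-pad to 6 bytes: K' = d5 00 00 00 00 00.
K' ⊕ ipad = e3 36 36 36 36 36; K' ⊕ opad = 89 5c 5c 5c 5c 5c.
m1: inner = H(e3 36 36 36 36 36 4f 41) = 81; tag = H(89 5c 5c 5c 5c 5c 81) = d6
m2: inner = H(e3 36 36 36 36 36 23 3f) = 53; tag = H(89 5c 5c 5c 5c 5c 53) = a8
m3: inner = H(e3 36 36 36 36 36 5a 40) = 8b; tag = H(89 5c 5c 5c 5c 5c 8b) = e0 ← matches
m4: inner = H(e3 36 36 36 36 36 77 77) = df; tag = H(89 5c 5c 5c 5c 5c df) = 34

3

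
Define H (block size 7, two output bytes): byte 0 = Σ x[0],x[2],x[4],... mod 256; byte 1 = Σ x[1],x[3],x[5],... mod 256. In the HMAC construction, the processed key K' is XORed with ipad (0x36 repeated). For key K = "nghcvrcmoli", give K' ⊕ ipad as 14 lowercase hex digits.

b1233636363636

Key "nghcvrcmoli" = 6e 67 68 63 76 72 63 6d 6f 6c 69 is 11 bytes > B = 7, so hash it first: H(key) = 87 15, then zero-pad to 7 bytes: K' = 87 15 00 00 00 00 00.
XOR each byte with 0x36: 87⊕36=b1, 15⊕36=23, 00⊕36=36, 00⊕36=36, 00⊕36=36, 00⊕36=36, 00⊕36=36.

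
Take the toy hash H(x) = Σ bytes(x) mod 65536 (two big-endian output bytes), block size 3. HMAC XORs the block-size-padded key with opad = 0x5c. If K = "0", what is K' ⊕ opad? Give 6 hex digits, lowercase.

Key "0" = 30 is 1 byte ≤ B = 3; zero-pad to 3 bytes: K' = 30 00 00.
XOR each byte with 0x5c: 30⊕5c=6c, 00⊕5c=5c, 00⊕5c=5c.

6c5c5c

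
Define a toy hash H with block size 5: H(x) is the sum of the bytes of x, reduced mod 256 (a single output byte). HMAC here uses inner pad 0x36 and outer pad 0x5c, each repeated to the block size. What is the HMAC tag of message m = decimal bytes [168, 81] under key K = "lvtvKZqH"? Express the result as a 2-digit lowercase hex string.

Key "lvtvKZqH" = 6c 76 74 76 4b 5a 71 48 is 8 bytes > B = 5, so hash it first: H(key) = 2a, then zero-pad to 5 bytes: K' = 2a 00 00 00 00.
K' ⊕ ipad = 1c 36 36 36 36.  K' ⊕ opad = 76 5c 5c 5c 5c.
Inner input = (K'⊕ipad) ∥ m = 1c 36 36 36 36 ∥ a8 51.
Inner hash: sum = 28+54+54+54+54+168+81 = 493; mod 256 = 237 → ed.
Outer input = (K'⊕opad) ∥ inner = 76 5c 5c 5c 5c ∥ ed.
Outer hash (tag): sum = 118+92+92+92+92+237 = 723; mod 256 = 211 → d3.

d3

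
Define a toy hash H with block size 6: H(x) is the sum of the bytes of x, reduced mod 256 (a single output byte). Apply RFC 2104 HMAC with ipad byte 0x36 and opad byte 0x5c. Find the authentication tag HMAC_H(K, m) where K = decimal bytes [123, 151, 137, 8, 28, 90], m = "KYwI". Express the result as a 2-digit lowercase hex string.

Key decimal bytes [123, 151, 137, 8, 28, 90] = 7b 97 89 08 1c 5a is exactly B = 6 bytes: K' = 7b 97 89 08 1c 5a.
K' ⊕ ipad = 4d a1 bf 3e 2a 6c.  K' ⊕ opad = 27 cb d5 54 40 06.
Inner input = (K'⊕ipad) ∥ m = 4d a1 bf 3e 2a 6c ∥ 4b 59 77 49.
Inner hash: sum = 77+161+191+62+42+108+75+89+119+73 = 997; mod 256 = 229 → e5.
Outer input = (K'⊕opad) ∥ inner = 27 cb d5 54 40 06 ∥ e5.
Outer hash (tag): sum = 39+203+213+84+64+6+229 = 838; mod 256 = 70 → 46.

46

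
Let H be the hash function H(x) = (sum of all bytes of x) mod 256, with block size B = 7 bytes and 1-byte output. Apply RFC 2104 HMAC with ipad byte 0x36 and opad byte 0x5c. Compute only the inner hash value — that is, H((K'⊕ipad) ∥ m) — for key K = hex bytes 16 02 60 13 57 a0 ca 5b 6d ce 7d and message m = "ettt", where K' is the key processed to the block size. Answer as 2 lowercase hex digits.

6e

Key hex bytes 16 02 60 13 57 a0 ca 5b 6d ce 7d is 11 bytes > B = 7, so hash it first: H(key) = 5f, then zero-pad to 7 bytes: K' = 5f 00 00 00 00 00 00.
K' ⊕ ipad = 69 36 36 36 36 36 36.
Inner input = 69 36 36 36 36 36 36 ∥ 65 74 74 74.
Inner hash: sum = 105+54+54+54+54+54+54+101+116+116+116 = 878; mod 256 = 110 → 6e.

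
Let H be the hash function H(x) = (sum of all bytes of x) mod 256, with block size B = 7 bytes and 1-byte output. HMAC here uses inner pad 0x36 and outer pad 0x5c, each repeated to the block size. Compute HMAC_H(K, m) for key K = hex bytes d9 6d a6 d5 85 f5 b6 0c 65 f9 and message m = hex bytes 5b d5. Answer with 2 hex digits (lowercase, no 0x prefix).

10

Key hex bytes d9 6d a6 d5 85 f5 b6 0c 65 f9 is 10 bytes > B = 7, so hash it first: H(key) = 5b, then zero-pad to 7 bytes: K' = 5b 00 00 00 00 00 00.
K' ⊕ ipad = 6d 36 36 36 36 36 36.  K' ⊕ opad = 07 5c 5c 5c 5c 5c 5c.
Inner input = (K'⊕ipad) ∥ m = 6d 36 36 36 36 36 36 ∥ 5b d5.
Inner hash: sum = 109+54+54+54+54+54+54+91+213 = 737; mod 256 = 225 → e1.
Outer input = (K'⊕opad) ∥ inner = 07 5c 5c 5c 5c 5c 5c ∥ e1.
Outer hash (tag): sum = 7+92+92+92+92+92+92+225 = 784; mod 256 = 16 → 10.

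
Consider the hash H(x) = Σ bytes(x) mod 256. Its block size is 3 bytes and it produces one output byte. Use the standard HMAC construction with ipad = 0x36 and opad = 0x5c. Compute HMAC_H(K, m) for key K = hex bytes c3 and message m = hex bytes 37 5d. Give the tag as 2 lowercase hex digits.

Key hex bytes c3 is 1 byte ≤ B = 3; zero-pad to 3 bytes: K' = c3 00 00.
K' ⊕ ipad = f5 36 36.  K' ⊕ opad = 9f 5c 5c.
Inner input = (K'⊕ipad) ∥ m = f5 36 36 ∥ 37 5d.
Inner hash: sum = 245+54+54+55+93 = 501; mod 256 = 245 → f5.
Outer input = (K'⊕opad) ∥ inner = 9f 5c 5c ∥ f5.
Outer hash (tag): sum = 159+92+92+245 = 588; mod 256 = 76 → 4c.

4c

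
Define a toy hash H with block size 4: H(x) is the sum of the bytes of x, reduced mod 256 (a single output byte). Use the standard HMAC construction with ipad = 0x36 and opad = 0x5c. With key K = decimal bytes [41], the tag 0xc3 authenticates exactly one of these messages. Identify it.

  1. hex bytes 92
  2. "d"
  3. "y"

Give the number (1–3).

Key decimal bytes [41] = 29 is 1 byte ≤ B = 4; zero-pad to 4 bytes: K' = 29 00 00 00.
K' ⊕ ipad = 1f 36 36 36; K' ⊕ opad = 75 5c 5c 5c.
m1: inner = H(1f 36 36 36 92) = 53; tag = H(75 5c 5c 5c 53) = dc
m2: inner = H(1f 36 36 36 64) = 25; tag = H(75 5c 5c 5c 25) = ae
m3: inner = H(1f 36 36 36 79) = 3a; tag = H(75 5c 5c 5c 3a) = c3 ← matches

3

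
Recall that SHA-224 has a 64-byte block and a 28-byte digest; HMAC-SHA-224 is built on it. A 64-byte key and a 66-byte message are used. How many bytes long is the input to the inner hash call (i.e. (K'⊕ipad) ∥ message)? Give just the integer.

130

Key is 64 ≤ 64 bytes, zero-padded: |K'| = 64.
Inner input = (K'⊕ipad) ∥ m → 64 + 66 = 130 bytes.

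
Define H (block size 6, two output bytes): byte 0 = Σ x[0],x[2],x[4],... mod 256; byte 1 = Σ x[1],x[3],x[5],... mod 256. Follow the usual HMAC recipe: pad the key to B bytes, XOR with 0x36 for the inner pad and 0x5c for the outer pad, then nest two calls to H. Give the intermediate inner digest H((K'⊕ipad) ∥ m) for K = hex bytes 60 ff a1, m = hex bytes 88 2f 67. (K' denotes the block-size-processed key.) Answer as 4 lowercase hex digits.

Key hex bytes 60 ff a1 is 3 bytes ≤ B = 6; zero-pad to 6 bytes: K' = 60 ff a1 00 00 00.
K' ⊕ ipad = 56 c9 97 36 36 36.
Inner input = 56 c9 97 36 36 36 ∥ 88 2f 67.
Inner hash: even-index sum = 530 mod 256 = 18; odd-index sum = 356 mod 256 = 100 → 12 64.

1264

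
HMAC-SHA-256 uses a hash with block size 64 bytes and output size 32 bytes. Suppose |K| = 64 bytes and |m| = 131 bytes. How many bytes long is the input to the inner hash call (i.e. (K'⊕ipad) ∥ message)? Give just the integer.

Key is 64 ≤ 64 bytes, zero-padded: |K'| = 64.
Inner input = (K'⊕ipad) ∥ m → 64 + 131 = 195 bytes.

195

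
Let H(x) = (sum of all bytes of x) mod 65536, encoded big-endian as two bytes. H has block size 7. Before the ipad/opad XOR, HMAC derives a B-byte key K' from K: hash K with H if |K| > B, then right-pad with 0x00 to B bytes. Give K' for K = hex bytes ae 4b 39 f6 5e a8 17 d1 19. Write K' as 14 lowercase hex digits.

|K| = 9 > B = 7, so first hash the key.
H(K): sum = 174+75+57+246+94+168+23+209+25 = 1071 → 04 2f.
Zero-pad H(K) = 04 2f to 7 bytes: K' = 04 2f 00 00 00 00 00.

042f0000000000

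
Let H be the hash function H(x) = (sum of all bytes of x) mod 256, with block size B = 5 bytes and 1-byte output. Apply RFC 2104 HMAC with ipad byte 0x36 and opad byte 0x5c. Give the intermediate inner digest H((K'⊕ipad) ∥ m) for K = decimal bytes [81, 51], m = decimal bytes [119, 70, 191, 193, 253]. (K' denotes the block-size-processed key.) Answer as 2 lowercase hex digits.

48

Key decimal bytes [81, 51] = 51 33 is 2 bytes ≤ B = 5; zero-pad to 5 bytes: K' = 51 33 00 00 00.
K' ⊕ ipad = 67 05 36 36 36.
Inner input = 67 05 36 36 36 ∥ 77 46 bf c1 fd.
Inner hash: sum = 103+5+54+54+54+119+70+191+193+253 = 1096; mod 256 = 72 → 48.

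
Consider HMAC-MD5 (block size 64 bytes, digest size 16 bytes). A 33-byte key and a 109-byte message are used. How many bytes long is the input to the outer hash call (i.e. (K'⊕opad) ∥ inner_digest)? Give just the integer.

Key is 33 ≤ 64 bytes, zero-padded: |K'| = 64.
Outer input = (K'⊕opad) ∥ H(inner) → 64 + 16 = 80 bytes.

80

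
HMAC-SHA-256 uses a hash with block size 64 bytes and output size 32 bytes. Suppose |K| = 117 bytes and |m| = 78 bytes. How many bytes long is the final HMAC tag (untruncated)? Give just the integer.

32

The tag is one SHA-256 digest: 32 bytes.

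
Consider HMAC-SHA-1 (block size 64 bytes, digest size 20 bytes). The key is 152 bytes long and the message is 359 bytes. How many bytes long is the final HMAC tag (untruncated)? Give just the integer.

The tag is one SHA-1 digest: 20 bytes.

20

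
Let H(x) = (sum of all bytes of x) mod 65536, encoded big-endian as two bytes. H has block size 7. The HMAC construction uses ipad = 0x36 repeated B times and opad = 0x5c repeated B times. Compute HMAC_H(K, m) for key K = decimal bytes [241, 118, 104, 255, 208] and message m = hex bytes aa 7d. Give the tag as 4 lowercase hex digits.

Key decimal bytes [241, 118, 104, 255, 208] = f1 76 68 ff d0 is 5 bytes ≤ B = 7; zero-pad to 7 bytes: K' = f1 76 68 ff d0 00 00.
K' ⊕ ipad = c7 40 5e c9 e6 36 36.  K' ⊕ opad = ad 2a 34 a3 8c 5c 5c.
Inner input = (K'⊕ipad) ∥ m = c7 40 5e c9 e6 36 36 ∥ aa 7d.
Inner hash: sum = 199+64+94+201+230+54+54+170+125 = 1191 → 04 a7.
Outer input = (K'⊕opad) ∥ inner = ad 2a 34 a3 8c 5c 5c ∥ 04 a7.
Outer hash (tag): sum = 173+42+52+163+140+92+92+4+167 = 925 → 03 9d.

039d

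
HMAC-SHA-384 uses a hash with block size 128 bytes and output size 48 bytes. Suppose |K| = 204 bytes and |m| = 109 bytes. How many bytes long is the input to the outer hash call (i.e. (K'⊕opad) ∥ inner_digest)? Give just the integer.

Key is 204 > 128 bytes, so it is hashed to 48 bytes then zero-padded to 128: |K'| = 128.
Outer input = (K'⊕opad) ∥ H(inner) → 128 + 48 = 176 bytes.

176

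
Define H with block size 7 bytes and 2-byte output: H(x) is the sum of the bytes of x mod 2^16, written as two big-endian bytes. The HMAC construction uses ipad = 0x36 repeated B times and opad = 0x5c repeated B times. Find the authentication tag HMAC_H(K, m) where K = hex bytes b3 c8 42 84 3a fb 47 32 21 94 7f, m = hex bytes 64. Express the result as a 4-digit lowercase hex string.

035f

Key hex bytes b3 c8 42 84 3a fb 47 32 21 94 7f is 11 bytes > B = 7, so hash it first: H(key) = 05 23, then zero-pad to 7 bytes: K' = 05 23 00 00 00 00 00.
K' ⊕ ipad = 33 15 36 36 36 36 36.  K' ⊕ opad = 59 7f 5c 5c 5c 5c 5c.
Inner input = (K'⊕ipad) ∥ m = 33 15 36 36 36 36 36 ∥ 64.
Inner hash: sum = 51+21+54+54+54+54+54+100 = 442 → 01 ba.
Outer input = (K'⊕opad) ∥ inner = 59 7f 5c 5c 5c 5c 5c ∥ 01 ba.
Outer hash (tag): sum = 89+127+92+92+92+92+92+1+186 = 863 → 03 5f.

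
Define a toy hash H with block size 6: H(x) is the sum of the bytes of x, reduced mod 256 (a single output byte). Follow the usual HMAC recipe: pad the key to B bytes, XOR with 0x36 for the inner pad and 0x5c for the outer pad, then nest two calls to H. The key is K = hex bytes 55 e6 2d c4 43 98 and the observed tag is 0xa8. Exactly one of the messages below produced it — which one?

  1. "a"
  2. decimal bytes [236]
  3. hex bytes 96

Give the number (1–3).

Key hex bytes 55 e6 2d c4 43 98 is exactly B = 6 bytes: K' = 55 e6 2d c4 43 98.
K' ⊕ ipad = 63 d0 1b f2 75 ae; K' ⊕ opad = 09 ba 71 98 1f c4.
m1: inner = H(63 d0 1b f2 75 ae 61) = c4; tag = H(09 ba 71 98 1f c4 c4) = 73
m2: inner = H(63 d0 1b f2 75 ae ec) = 4f; tag = H(09 ba 71 98 1f c4 4f) = fe
m3: inner = H(63 d0 1b f2 75 ae 96) = f9; tag = H(09 ba 71 98 1f c4 f9) = a8 ← matches

3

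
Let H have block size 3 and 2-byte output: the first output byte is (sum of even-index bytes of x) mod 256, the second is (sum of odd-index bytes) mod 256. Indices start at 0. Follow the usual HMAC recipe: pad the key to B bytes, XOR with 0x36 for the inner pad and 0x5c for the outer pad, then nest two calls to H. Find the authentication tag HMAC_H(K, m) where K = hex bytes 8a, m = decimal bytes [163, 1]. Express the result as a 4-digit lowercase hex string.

Key hex bytes 8a is 1 byte ≤ B = 3; zero-pad to 3 bytes: K' = 8a 00 00.
K' ⊕ ipad = bc 36 36.  K' ⊕ opad = d6 5c 5c.
Inner input = (K'⊕ipad) ∥ m = bc 36 36 ∥ a3 01.
Inner hash: even-index sum = 243 mod 256 = 243; odd-index sum = 217 mod 256 = 217 → f3 d9.
Outer input = (K'⊕opad) ∥ inner = d6 5c 5c ∥ f3 d9.
Outer hash (tag): even-index sum = 523 mod 256 = 11; odd-index sum = 335 mod 256 = 79 → 0b 4f.

0b4f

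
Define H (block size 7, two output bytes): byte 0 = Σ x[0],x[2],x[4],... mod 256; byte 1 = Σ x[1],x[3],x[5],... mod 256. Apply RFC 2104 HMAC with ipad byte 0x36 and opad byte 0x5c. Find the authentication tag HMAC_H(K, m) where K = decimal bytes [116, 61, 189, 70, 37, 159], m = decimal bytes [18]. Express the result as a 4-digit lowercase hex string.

1454

Key decimal bytes [116, 61, 189, 70, 37, 159] = 74 3d bd 46 25 9f is 6 bytes ≤ B = 7; zero-pad to 7 bytes: K' = 74 3d bd 46 25 9f 00.
K' ⊕ ipad = 42 0b 8b 70 13 a9 36.  K' ⊕ opad = 28 61 e1 1a 79 c3 5c.
Inner input = (K'⊕ipad) ∥ m = 42 0b 8b 70 13 a9 36 ∥ 12.
Inner hash: even-index sum = 278 mod 256 = 22; odd-index sum = 310 mod 256 = 54 → 16 36.
Outer input = (K'⊕opad) ∥ inner = 28 61 e1 1a 79 c3 5c ∥ 16 36.
Outer hash (tag): even-index sum = 532 mod 256 = 20; odd-index sum = 340 mod 256 = 84 → 14 54.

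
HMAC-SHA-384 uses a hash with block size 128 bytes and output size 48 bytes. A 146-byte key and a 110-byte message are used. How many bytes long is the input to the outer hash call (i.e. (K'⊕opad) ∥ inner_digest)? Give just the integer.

Key is 146 > 128 bytes, so it is hashed to 48 bytes then zero-padded to 128: |K'| = 128.
Outer input = (K'⊕opad) ∥ H(inner) → 128 + 48 = 176 bytes.

176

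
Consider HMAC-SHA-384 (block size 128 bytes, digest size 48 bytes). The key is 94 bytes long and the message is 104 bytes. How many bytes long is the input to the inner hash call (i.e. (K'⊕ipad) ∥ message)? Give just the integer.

232

Key is 94 ≤ 128 bytes, zero-padded: |K'| = 128.
Inner input = (K'⊕ipad) ∥ m → 128 + 104 = 232 bytes.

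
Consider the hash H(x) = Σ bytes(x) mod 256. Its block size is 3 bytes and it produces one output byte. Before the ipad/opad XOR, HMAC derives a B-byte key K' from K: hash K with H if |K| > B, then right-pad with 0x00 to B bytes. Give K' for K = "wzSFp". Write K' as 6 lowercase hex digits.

|K| = 5 > B = 3, so first hash the key.
H(K): sum = 119+122+83+70+112 = 506; mod 256 = 250 → fa.
Zero-pad H(K) = fa to 3 bytes: K' = fa 00 00.

fa0000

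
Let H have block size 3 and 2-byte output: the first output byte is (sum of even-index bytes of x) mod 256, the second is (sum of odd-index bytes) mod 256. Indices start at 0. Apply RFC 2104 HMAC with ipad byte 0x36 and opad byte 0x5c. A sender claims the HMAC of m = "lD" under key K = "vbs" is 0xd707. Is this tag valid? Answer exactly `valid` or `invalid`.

Key "vbs" = 76 62 73 is exactly B = 3 bytes: K' = 76 62 73.
K' ⊕ ipad = 40 54 45; K' ⊕ opad = 2a 3e 2f.
Inner hash: even-index sum = 201 mod 256 = 201; odd-index sum = 192 mod 256 = 192 → c9 c0.
Outer hash (recomputed tag): even-index sum = 281 mod 256 = 25; odd-index sum = 263 mod 256 = 7 → 19 07.
Recomputed tag = 1907; claimed = d707 → mismatch.

invalid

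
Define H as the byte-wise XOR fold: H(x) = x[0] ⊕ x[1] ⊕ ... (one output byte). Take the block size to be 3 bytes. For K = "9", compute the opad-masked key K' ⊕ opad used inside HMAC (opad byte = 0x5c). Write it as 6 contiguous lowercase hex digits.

655c5c

Key "9" = 39 is 1 byte ≤ B = 3; zero-pad to 3 bytes: K' = 39 00 00.
XOR each byte with 0x5c: 39⊕5c=65, 00⊕5c=5c, 00⊕5c=5c.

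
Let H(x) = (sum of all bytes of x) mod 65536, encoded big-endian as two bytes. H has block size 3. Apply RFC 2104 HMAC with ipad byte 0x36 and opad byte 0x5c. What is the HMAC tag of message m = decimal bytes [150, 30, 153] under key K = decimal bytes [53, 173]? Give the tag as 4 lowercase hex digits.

01d9

Key decimal bytes [53, 173] = 35 ad is 2 bytes ≤ B = 3; zero-pad to 3 bytes: K' = 35 ad 00.
K' ⊕ ipad = 03 9b 36.  K' ⊕ opad = 69 f1 5c.
Inner input = (K'⊕ipad) ∥ m = 03 9b 36 ∥ 96 1e 99.
Inner hash: sum = 3+155+54+150+30+153 = 545 → 02 21.
Outer input = (K'⊕opad) ∥ inner = 69 f1 5c ∥ 02 21.
Outer hash (tag): sum = 105+241+92+2+33 = 473 → 01 d9.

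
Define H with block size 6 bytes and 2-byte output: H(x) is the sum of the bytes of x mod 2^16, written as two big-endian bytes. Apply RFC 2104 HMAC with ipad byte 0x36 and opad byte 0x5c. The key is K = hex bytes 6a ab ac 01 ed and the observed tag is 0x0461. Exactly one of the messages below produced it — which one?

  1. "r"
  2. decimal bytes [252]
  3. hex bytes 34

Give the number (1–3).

2

Key hex bytes 6a ab ac 01 ed is 5 bytes ≤ B = 6; zero-pad to 6 bytes: K' = 6a ab ac 01 ed 00.
K' ⊕ ipad = 5c 9d 9a 37 db 36; K' ⊕ opad = 36 f7 f0 5d b1 5c.
m1: inner = H(5c 9d 9a 37 db 36 72) = 03 4d; tag = H(36 f7 f0 5d b1 5c 03 4d) = 03d7
m2: inner = H(5c 9d 9a 37 db 36 fc) = 03 d7; tag = H(36 f7 f0 5d b1 5c 03 d7) = 0461 ← matches
m3: inner = H(5c 9d 9a 37 db 36 34) = 03 0f; tag = H(36 f7 f0 5d b1 5c 03 0f) = 0399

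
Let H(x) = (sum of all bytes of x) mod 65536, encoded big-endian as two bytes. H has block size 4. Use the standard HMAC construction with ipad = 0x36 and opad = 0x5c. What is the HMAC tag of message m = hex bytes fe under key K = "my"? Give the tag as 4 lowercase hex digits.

Key "my" = 6d 79 is 2 bytes ≤ B = 4; zero-pad to 4 bytes: K' = 6d 79 00 00.
K' ⊕ ipad = 5b 4f 36 36.  K' ⊕ opad = 31 25 5c 5c.
Inner input = (K'⊕ipad) ∥ m = 5b 4f 36 36 ∥ fe.
Inner hash: sum = 91+79+54+54+254 = 532 → 02 14.
Outer input = (K'⊕opad) ∥ inner = 31 25 5c 5c ∥ 02 14.
Outer hash (tag): sum = 49+37+92+92+2+20 = 292 → 01 24.

0124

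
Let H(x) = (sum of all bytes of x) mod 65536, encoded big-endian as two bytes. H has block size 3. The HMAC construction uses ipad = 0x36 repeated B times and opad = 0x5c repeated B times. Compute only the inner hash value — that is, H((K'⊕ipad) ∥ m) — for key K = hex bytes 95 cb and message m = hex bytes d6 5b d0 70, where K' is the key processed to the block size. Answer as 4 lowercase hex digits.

0447

Key hex bytes 95 cb is 2 bytes ≤ B = 3; zero-pad to 3 bytes: K' = 95 cb 00.
K' ⊕ ipad = a3 fd 36.
Inner input = a3 fd 36 ∥ d6 5b d0 70.
Inner hash: sum = 163+253+54+214+91+208+112 = 1095 → 04 47.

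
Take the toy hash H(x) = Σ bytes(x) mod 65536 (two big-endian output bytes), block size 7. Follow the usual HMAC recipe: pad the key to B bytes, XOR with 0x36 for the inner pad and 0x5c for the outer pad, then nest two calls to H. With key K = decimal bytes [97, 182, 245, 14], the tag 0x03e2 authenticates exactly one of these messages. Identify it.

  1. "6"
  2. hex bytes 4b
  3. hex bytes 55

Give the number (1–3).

Key decimal bytes [97, 182, 245, 14] = 61 b6 f5 0e is 4 bytes ≤ B = 7; zero-pad to 7 bytes: K' = 61 b6 f5 0e 00 00 00.
K' ⊕ ipad = 57 80 c3 38 36 36 36; K' ⊕ opad = 3d ea a9 52 5c 5c 5c.
m1: inner = H(57 80 c3 38 36 36 36 36) = 02 aa; tag = H(3d ea a9 52 5c 5c 5c 02 aa) = 03e2 ← matches
m2: inner = H(57 80 c3 38 36 36 36 4b) = 02 bf; tag = H(3d ea a9 52 5c 5c 5c 02 bf) = 03f7
m3: inner = H(57 80 c3 38 36 36 36 55) = 02 c9; tag = H(3d ea a9 52 5c 5c 5c 02 c9) = 0401

1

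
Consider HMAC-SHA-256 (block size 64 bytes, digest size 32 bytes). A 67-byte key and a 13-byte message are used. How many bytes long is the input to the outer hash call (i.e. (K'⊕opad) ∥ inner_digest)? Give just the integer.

Key is 67 > 64 bytes, so it is hashed to 32 bytes then zero-padded to 64: |K'| = 64.
Outer input = (K'⊕opad) ∥ H(inner) → 64 + 32 = 96 bytes.

96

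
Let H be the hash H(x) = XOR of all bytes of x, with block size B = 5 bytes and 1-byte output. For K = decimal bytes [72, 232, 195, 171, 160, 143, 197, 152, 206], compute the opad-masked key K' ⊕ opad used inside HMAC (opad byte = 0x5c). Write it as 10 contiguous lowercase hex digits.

285c5c5c5c

Key decimal bytes [72, 232, 195, 171, 160, 143, 197, 152, 206] = 48 e8 c3 ab a0 8f c5 98 ce is 9 bytes > B = 5, so hash it first: H(key) = 74, then zero-pad to 5 bytes: K' = 74 00 00 00 00.
XOR each byte with 0x5c: 74⊕5c=28, 00⊕5c=5c, 00⊕5c=5c, 00⊕5c=5c, 00⊕5c=5c.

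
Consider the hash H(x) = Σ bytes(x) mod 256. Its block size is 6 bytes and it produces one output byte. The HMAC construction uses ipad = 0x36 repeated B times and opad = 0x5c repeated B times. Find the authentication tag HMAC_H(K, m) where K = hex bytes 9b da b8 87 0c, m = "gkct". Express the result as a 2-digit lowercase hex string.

Key hex bytes 9b da b8 87 0c is 5 bytes ≤ B = 6; zero-pad to 6 bytes: K' = 9b da b8 87 0c 00.
K' ⊕ ipad = ad ec 8e b1 3a 36.  K' ⊕ opad = c7 86 e4 db 50 5c.
Inner input = (K'⊕ipad) ∥ m = ad ec 8e b1 3a 36 ∥ 67 6b 63 74.
Inner hash: sum = 173+236+142+177+58+54+103+107+99+116 = 1265; mod 256 = 241 → f1.
Outer input = (K'⊕opad) ∥ inner = c7 86 e4 db 50 5c ∥ f1.
Outer hash (tag): sum = 199+134+228+219+80+92+241 = 1193; mod 256 = 169 → a9.

a9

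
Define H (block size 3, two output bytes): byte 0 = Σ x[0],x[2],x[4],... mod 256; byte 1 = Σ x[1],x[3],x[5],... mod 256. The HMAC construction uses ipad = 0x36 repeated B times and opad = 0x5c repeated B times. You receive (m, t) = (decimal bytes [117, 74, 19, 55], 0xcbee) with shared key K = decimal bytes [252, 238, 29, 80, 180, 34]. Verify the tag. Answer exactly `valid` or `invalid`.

valid

Key decimal bytes [252, 238, 29, 80, 180, 34] = fc ee 1d 50 b4 22 is 6 bytes > B = 3, so hash it first: H(key) = cd 60, then zero-pad to 3 bytes: K' = cd 60 00.
K' ⊕ ipad = fb 56 36; K' ⊕ opad = 91 3c 5c.
Inner hash: even-index sum = 434 mod 256 = 178; odd-index sum = 222 mod 256 = 222 → b2 de.
Outer hash (recomputed tag): even-index sum = 459 mod 256 = 203; odd-index sum = 238 mod 256 = 238 → cb ee.
Recomputed tag = cbee; claimed = cbee → match.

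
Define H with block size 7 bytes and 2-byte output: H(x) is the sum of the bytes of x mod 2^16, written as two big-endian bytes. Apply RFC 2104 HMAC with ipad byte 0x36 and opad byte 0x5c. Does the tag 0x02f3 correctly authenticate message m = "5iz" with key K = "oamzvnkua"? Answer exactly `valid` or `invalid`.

Key "oamzvnkua" = 6f 61 6d 7a 76 6e 6b 75 61 is 9 bytes > B = 7, so hash it first: H(key) = 03 dc, then zero-pad to 7 bytes: K' = 03 dc 00 00 00 00 00.
K' ⊕ ipad = 35 ea 36 36 36 36 36; K' ⊕ opad = 5f 80 5c 5c 5c 5c 5c.
Inner hash: sum = 53+234+54+54+54+54+54+53+105+122 = 837 → 03 45.
Outer hash (recomputed tag): sum = 95+128+92+92+92+92+92+3+69 = 755 → 02 f3.
Recomputed tag = 02f3; claimed = 02f3 → match.

valid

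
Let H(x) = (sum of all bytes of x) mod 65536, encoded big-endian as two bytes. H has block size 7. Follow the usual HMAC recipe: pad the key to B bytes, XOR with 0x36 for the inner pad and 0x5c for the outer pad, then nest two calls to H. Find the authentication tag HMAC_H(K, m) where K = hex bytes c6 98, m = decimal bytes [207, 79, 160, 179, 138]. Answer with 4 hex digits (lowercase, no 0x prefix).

Key hex bytes c6 98 is 2 bytes ≤ B = 7; zero-pad to 7 bytes: K' = c6 98 00 00 00 00 00.
K' ⊕ ipad = f0 ae 36 36 36 36 36.  K' ⊕ opad = 9a c4 5c 5c 5c 5c 5c.
Inner input = (K'⊕ipad) ∥ m = f0 ae 36 36 36 36 36 ∥ cf 4f a0 b3 8a.
Inner hash: sum = 240+174+54+54+54+54+54+207+79+160+179+138 = 1447 → 05 a7.
Outer input = (K'⊕opad) ∥ inner = 9a c4 5c 5c 5c 5c 5c ∥ 05 a7.
Outer hash (tag): sum = 154+196+92+92+92+92+92+5+167 = 982 → 03 d6.

03d6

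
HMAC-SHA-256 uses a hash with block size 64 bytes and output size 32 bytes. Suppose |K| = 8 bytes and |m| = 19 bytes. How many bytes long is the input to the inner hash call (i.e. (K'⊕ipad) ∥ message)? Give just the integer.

83

Key is 8 ≤ 64 bytes, zero-padded: |K'| = 64.
Inner input = (K'⊕ipad) ∥ m → 64 + 19 = 83 bytes.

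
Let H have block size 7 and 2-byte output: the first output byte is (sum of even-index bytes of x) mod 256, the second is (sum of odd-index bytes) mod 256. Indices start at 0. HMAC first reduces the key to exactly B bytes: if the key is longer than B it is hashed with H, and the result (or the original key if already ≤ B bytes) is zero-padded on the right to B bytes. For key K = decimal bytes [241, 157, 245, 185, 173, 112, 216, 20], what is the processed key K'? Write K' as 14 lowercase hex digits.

|K| = 8 > B = 7, so first hash the key.
H(K): even-index sum = 875 mod 256 = 107; odd-index sum = 474 mod 256 = 218 → 6b da.
Zero-pad H(K) = 6b da to 7 bytes: K' = 6b da 00 00 00 00 00.

6bda0000000000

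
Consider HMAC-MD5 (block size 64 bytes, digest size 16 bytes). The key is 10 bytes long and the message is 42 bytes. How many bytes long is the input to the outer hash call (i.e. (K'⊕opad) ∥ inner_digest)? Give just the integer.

80

Key is 10 ≤ 64 bytes, zero-padded: |K'| = 64.
Outer input = (K'⊕opad) ∥ H(inner) → 64 + 16 = 80 bytes.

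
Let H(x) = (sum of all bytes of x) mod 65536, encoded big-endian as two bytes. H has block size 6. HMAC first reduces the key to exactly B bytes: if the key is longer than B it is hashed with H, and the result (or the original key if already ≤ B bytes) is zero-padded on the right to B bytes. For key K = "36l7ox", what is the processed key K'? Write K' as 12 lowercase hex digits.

Key "36l7ox" = 33 36 6c 37 6f 78 is exactly B = 6 bytes: K' = 33 36 6c 37 6f 78.

33366c376f78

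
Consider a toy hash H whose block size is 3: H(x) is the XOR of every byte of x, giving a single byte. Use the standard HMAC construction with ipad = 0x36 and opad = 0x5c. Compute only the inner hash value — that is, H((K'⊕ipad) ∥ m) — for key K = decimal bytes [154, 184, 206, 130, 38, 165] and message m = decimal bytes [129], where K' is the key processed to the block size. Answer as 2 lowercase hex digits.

5a

Key decimal bytes [154, 184, 206, 130, 38, 165] = 9a b8 ce 82 26 a5 is 6 bytes > B = 3, so hash it first: H(key) = ed, then zero-pad to 3 bytes: K' = ed 00 00.
K' ⊕ ipad = db 36 36.
Inner input = db 36 36 ∥ 81.
Inner hash: XOR db⊕36⊕36⊕81 = 5a.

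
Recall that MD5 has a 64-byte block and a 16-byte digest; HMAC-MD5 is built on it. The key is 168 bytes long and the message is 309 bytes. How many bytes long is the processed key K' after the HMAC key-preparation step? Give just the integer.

64

Key is 168 > 64 bytes, so it is hashed to 16 bytes then zero-padded to 64: |K'| = 64.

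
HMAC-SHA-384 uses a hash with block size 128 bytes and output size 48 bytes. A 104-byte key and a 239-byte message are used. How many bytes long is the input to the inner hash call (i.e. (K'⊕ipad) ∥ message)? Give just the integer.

367

Key is 104 ≤ 128 bytes, zero-padded: |K'| = 128.
Inner input = (K'⊕ipad) ∥ m → 128 + 239 = 367 bytes.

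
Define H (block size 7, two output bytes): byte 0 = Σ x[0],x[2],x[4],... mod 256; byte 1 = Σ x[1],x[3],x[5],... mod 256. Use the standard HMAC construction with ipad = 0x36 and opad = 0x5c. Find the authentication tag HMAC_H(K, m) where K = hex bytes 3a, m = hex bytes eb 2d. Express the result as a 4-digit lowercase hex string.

Key hex bytes 3a is 1 byte ≤ B = 7; zero-pad to 7 bytes: K' = 3a 00 00 00 00 00 00.
K' ⊕ ipad = 0c 36 36 36 36 36 36.  K' ⊕ opad = 66 5c 5c 5c 5c 5c 5c.
Inner input = (K'⊕ipad) ∥ m = 0c 36 36 36 36 36 36 ∥ eb 2d.
Inner hash: even-index sum = 219 mod 256 = 219; odd-index sum = 397 mod 256 = 141 → db 8d.
Outer input = (K'⊕opad) ∥ inner = 66 5c 5c 5c 5c 5c 5c ∥ db 8d.
Outer hash (tag): even-index sum = 519 mod 256 = 7; odd-index sum = 495 mod 256 = 239 → 07 ef.

07ef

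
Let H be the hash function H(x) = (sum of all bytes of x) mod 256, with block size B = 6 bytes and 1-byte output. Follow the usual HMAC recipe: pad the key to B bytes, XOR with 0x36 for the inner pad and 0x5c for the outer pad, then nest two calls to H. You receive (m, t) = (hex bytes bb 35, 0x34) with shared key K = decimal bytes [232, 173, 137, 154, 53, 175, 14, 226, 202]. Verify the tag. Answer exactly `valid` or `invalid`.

valid

Key decimal bytes [232, 173, 137, 154, 53, 175, 14, 226, 202] = e8 ad 89 9a 35 af 0e e2 ca is 9 bytes > B = 6, so hash it first: H(key) = 56, then zero-pad to 6 bytes: K' = 56 00 00 00 00 00.
K' ⊕ ipad = 60 36 36 36 36 36; K' ⊕ opad = 0a 5c 5c 5c 5c 5c.
Inner hash: sum = 96+54+54+54+54+54+187+53 = 606; mod 256 = 94 → 5e.
Outer hash (recomputed tag): sum = 10+92+92+92+92+92+94 = 564; mod 256 = 52 → 34.
Recomputed tag = 34; claimed = 34 → match.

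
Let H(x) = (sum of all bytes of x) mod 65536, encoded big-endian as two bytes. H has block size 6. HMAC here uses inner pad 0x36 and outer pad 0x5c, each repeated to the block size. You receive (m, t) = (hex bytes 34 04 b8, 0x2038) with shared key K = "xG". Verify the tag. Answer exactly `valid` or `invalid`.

invalid

Key "xG" = 78 47 is 2 bytes ≤ B = 6; zero-pad to 6 bytes: K' = 78 47 00 00 00 00.
K' ⊕ ipad = 4e 71 36 36 36 36; K' ⊕ opad = 24 1b 5c 5c 5c 5c.
Inner hash: sum = 78+113+54+54+54+54+52+4+184 = 647 → 02 87.
Outer hash (recomputed tag): sum = 36+27+92+92+92+92+2+135 = 568 → 02 38.
Recomputed tag = 0238; claimed = 2038 → mismatch.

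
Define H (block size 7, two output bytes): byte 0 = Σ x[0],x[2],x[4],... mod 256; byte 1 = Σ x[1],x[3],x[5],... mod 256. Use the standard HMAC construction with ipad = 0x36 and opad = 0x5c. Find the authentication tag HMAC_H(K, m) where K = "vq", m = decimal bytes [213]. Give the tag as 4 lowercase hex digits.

Key "vq" = 76 71 is 2 bytes ≤ B = 7; zero-pad to 7 bytes: K' = 76 71 00 00 00 00 00.
K' ⊕ ipad = 40 47 36 36 36 36 36.  K' ⊕ opad = 2a 2d 5c 5c 5c 5c 5c.
Inner input = (K'⊕ipad) ∥ m = 40 47 36 36 36 36 36 ∥ d5.
Inner hash: even-index sum = 226 mod 256 = 226; odd-index sum = 392 mod 256 = 136 → e2 88.
Outer input = (K'⊕opad) ∥ inner = 2a 2d 5c 5c 5c 5c 5c ∥ e2 88.
Outer hash (tag): even-index sum = 454 mod 256 = 198; odd-index sum = 455 mod 256 = 199 → c6 c7.

c6c7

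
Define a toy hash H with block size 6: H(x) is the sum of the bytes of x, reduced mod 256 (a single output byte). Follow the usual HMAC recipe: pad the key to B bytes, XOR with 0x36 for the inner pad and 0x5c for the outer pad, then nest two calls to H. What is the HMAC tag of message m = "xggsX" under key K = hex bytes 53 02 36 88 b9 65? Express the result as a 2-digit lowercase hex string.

13

Key hex bytes 53 02 36 88 b9 65 is exactly B = 6 bytes: K' = 53 02 36 88 b9 65.
K' ⊕ ipad = 65 34 00 be 8f 53.  K' ⊕ opad = 0f 5e 6a d4 e5 39.
Inner input = (K'⊕ipad) ∥ m = 65 34 00 be 8f 53 ∥ 78 67 67 73 58.
Inner hash: sum = 101+52+0+190+143+83+120+103+103+115+88 = 1098; mod 256 = 74 → 4a.
Outer input = (K'⊕opad) ∥ inner = 0f 5e 6a d4 e5 39 ∥ 4a.
Outer hash (tag): sum = 15+94+106+212+229+57+74 = 787; mod 256 = 19 → 13.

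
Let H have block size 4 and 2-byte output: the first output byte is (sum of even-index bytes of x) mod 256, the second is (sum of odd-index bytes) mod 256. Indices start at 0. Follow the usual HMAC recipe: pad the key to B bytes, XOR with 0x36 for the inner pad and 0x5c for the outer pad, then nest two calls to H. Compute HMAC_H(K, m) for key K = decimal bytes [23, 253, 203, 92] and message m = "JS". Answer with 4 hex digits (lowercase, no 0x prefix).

Key decimal bytes [23, 253, 203, 92] = 17 fd cb 5c is exactly B = 4 bytes: K' = 17 fd cb 5c.
K' ⊕ ipad = 21 cb fd 6a.  K' ⊕ opad = 4b a1 97 00.
Inner input = (K'⊕ipad) ∥ m = 21 cb fd 6a ∥ 4a 53.
Inner hash: even-index sum = 360 mod 256 = 104; odd-index sum = 392 mod 256 = 136 → 68 88.
Outer input = (K'⊕opad) ∥ inner = 4b a1 97 00 ∥ 68 88.
Outer hash (tag): even-index sum = 330 mod 256 = 74; odd-index sum = 297 mod 256 = 41 → 4a 29.

4a29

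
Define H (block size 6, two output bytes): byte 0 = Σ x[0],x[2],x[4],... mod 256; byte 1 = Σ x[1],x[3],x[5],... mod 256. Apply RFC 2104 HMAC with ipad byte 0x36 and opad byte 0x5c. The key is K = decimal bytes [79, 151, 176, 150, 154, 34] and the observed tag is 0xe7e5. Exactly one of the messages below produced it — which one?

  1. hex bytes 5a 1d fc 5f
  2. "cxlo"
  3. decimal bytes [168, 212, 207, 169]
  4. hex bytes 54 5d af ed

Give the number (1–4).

3

Key decimal bytes [79, 151, 176, 150, 154, 34] = 4f 97 b0 96 9a 22 is exactly B = 6 bytes: K' = 4f 97 b0 96 9a 22.
K' ⊕ ipad = 79 a1 86 a0 ac 14; K' ⊕ opad = 13 cb ec ca c6 7e.
m1: inner = H(79 a1 86 a0 ac 14 5a 1d fc 5f) = 01 d1; tag = H(13 cb ec ca c6 7e 01 d1) = c6e4
m2: inner = H(79 a1 86 a0 ac 14 63 78 6c 6f) = 7a 3c; tag = H(13 cb ec ca c6 7e 7a 3c) = 3f4f
m3: inner = H(79 a1 86 a0 ac 14 a8 d4 cf a9) = 22 d2; tag = H(13 cb ec ca c6 7e 22 d2) = e7e5 ← matches
m4: inner = H(79 a1 86 a0 ac 14 54 5d af ed) = ae 9f; tag = H(13 cb ec ca c6 7e ae 9f) = 73b2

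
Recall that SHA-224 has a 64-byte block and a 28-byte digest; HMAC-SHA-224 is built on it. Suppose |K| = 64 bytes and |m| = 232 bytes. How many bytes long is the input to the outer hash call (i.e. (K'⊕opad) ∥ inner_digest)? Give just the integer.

Key is 64 ≤ 64 bytes, zero-padded: |K'| = 64.
Outer input = (K'⊕opad) ∥ H(inner) → 64 + 28 = 92 bytes.

92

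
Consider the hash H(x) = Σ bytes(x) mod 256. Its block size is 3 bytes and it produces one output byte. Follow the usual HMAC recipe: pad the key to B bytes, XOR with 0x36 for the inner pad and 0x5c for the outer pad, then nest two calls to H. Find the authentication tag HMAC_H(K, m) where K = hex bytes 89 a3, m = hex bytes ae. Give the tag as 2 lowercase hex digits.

Key hex bytes 89 a3 is 2 bytes ≤ B = 3; zero-pad to 3 bytes: K' = 89 a3 00.
K' ⊕ ipad = bf 95 36.  K' ⊕ opad = d5 ff 5c.
Inner input = (K'⊕ipad) ∥ m = bf 95 36 ∥ ae.
Inner hash: sum = 191+149+54+174 = 568; mod 256 = 56 → 38.
Outer input = (K'⊕opad) ∥ inner = d5 ff 5c ∥ 38.
Outer hash (tag): sum = 213+255+92+56 = 616; mod 256 = 104 → 68.

68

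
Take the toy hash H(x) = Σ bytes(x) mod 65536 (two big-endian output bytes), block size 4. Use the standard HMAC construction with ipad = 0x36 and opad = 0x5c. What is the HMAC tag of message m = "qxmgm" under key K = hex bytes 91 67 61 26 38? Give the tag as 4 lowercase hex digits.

0251

Key hex bytes 91 67 61 26 38 is 5 bytes > B = 4, so hash it first: H(key) = 01 b7, then zero-pad to 4 bytes: K' = 01 b7 00 00.
K' ⊕ ipad = 37 81 36 36.  K' ⊕ opad = 5d eb 5c 5c.
Inner input = (K'⊕ipad) ∥ m = 37 81 36 36 ∥ 71 78 6d 67 6d.
Inner hash: sum = 55+129+54+54+113+120+109+103+109 = 846 → 03 4e.
Outer input = (K'⊕opad) ∥ inner = 5d eb 5c 5c ∥ 03 4e.
Outer hash (tag): sum = 93+235+92+92+3+78 = 593 → 02 51.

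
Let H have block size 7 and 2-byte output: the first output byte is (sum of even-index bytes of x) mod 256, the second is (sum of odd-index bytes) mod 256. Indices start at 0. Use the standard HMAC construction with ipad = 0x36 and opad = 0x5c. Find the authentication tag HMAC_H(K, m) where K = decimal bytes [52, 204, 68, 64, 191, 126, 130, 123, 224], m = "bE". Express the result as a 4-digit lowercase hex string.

daa7

Key decimal bytes [52, 204, 68, 64, 191, 126, 130, 123, 224] = 34 cc 44 40 bf 7e 82 7b e0 is 9 bytes > B = 7, so hash it first: H(key) = 99 05, then zero-pad to 7 bytes: K' = 99 05 00 00 00 00 00.
K' ⊕ ipad = af 33 36 36 36 36 36.  K' ⊕ opad = c5 59 5c 5c 5c 5c 5c.
Inner input = (K'⊕ipad) ∥ m = af 33 36 36 36 36 36 ∥ 62 45.
Inner hash: even-index sum = 406 mod 256 = 150; odd-index sum = 257 mod 256 = 1 → 96 01.
Outer input = (K'⊕opad) ∥ inner = c5 59 5c 5c 5c 5c 5c ∥ 96 01.
Outer hash (tag): even-index sum = 474 mod 256 = 218; odd-index sum = 423 mod 256 = 167 → da a7.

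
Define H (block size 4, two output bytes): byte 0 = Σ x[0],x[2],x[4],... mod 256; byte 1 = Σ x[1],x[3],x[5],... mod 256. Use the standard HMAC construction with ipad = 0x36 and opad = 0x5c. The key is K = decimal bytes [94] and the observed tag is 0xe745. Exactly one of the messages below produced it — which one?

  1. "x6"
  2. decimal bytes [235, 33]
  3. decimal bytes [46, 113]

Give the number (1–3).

2

Key decimal bytes [94] = 5e is 1 byte ≤ B = 4; zero-pad to 4 bytes: K' = 5e 00 00 00.
K' ⊕ ipad = 68 36 36 36; K' ⊕ opad = 02 5c 5c 5c.
m1: inner = H(68 36 36 36 78 36) = 16 a2; tag = H(02 5c 5c 5c 16 a2) = 745a
m2: inner = H(68 36 36 36 eb 21) = 89 8d; tag = H(02 5c 5c 5c 89 8d) = e745 ← matches
m3: inner = H(68 36 36 36 2e 71) = cc dd; tag = H(02 5c 5c 5c cc dd) = 2a95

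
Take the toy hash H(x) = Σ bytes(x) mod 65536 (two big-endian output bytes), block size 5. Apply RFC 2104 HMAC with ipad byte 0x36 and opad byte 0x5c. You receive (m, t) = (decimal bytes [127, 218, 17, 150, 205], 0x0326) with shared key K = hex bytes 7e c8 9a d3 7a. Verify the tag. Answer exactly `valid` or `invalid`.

valid

Key hex bytes 7e c8 9a d3 7a is exactly B = 5 bytes: K' = 7e c8 9a d3 7a.
K' ⊕ ipad = 48 fe ac e5 4c; K' ⊕ opad = 22 94 c6 8f 26.
Inner hash: sum = 72+254+172+229+76+127+218+17+150+205 = 1520 → 05 f0.
Outer hash (recomputed tag): sum = 34+148+198+143+38+5+240 = 806 → 03 26.
Recomputed tag = 0326; claimed = 0326 → match.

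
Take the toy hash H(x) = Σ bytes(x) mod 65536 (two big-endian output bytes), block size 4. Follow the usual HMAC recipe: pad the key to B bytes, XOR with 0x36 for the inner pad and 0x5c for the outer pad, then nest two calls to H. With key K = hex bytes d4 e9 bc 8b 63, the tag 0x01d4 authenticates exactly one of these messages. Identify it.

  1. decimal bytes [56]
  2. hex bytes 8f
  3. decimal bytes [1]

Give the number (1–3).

2

Key hex bytes d4 e9 bc 8b 63 is 5 bytes > B = 4, so hash it first: H(key) = 03 67, then zero-pad to 4 bytes: K' = 03 67 00 00.
K' ⊕ ipad = 35 51 36 36; K' ⊕ opad = 5f 3b 5c 5c.
m1: inner = H(35 51 36 36 38) = 01 2a; tag = H(5f 3b 5c 5c 01 2a) = 017d
m2: inner = H(35 51 36 36 8f) = 01 81; tag = H(5f 3b 5c 5c 01 81) = 01d4 ← matches
m3: inner = H(35 51 36 36 01) = 00 f3; tag = H(5f 3b 5c 5c 00 f3) = 0245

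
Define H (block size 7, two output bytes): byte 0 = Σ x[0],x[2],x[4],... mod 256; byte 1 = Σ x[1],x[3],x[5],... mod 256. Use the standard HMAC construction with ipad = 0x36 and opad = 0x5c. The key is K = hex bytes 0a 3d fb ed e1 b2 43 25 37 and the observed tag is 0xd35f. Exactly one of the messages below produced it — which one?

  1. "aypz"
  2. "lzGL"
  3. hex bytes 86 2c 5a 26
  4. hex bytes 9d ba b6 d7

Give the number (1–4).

Key hex bytes 0a 3d fb ed e1 b2 43 25 37 is 9 bytes > B = 7, so hash it first: H(key) = 60 01, then zero-pad to 7 bytes: K' = 60 01 00 00 00 00 00.
K' ⊕ ipad = 56 37 36 36 36 36 36; K' ⊕ opad = 3c 5d 5c 5c 5c 5c 5c.
m1: inner = H(56 37 36 36 36 36 36 61 79 70 7a) = eb 74; tag = H(3c 5d 5c 5c 5c 5c 5c eb 74) = c400
m2: inner = H(56 37 36 36 36 36 36 6c 7a 47 4c) = be 56; tag = H(3c 5d 5c 5c 5c 5c 5c be 56) = a6d3
m3: inner = H(56 37 36 36 36 36 36 86 2c 5a 26) = 4a 83; tag = H(3c 5d 5c 5c 5c 5c 5c 4a 83) = d35f ← matches
m4: inner = H(56 37 36 36 36 36 36 9d ba b6 d7) = 89 f6; tag = H(3c 5d 5c 5c 5c 5c 5c 89 f6) = 469e

3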